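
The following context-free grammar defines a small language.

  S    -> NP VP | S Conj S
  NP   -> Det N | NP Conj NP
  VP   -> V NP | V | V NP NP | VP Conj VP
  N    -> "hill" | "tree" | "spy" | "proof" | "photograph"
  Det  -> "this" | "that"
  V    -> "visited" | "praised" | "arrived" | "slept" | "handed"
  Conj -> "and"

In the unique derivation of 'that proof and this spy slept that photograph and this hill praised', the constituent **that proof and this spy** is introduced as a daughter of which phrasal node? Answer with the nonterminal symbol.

S

[S [S [NP [NP [Det that] [N proof]] [Conj and] [NP [Det this] [N spy]]] [VP [V slept] [NP [Det that] [N photograph]]]] [Conj and] [S [NP [Det this] [N hill]] [VP [V praised]]]]
The span 'that proof and this spy' is the NP node built by NP → NP Conj NP.
Its mother is the S built by S → NP VP.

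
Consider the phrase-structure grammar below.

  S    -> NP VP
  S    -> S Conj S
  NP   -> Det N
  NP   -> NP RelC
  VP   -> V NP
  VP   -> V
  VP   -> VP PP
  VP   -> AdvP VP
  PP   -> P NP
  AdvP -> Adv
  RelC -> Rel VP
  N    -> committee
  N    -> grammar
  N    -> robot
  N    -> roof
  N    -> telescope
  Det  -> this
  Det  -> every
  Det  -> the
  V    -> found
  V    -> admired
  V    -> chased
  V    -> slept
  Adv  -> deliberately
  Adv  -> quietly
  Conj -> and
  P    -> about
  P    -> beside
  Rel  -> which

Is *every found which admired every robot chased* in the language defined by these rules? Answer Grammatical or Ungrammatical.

A Det word can never sit immediately before a V word in any string this grammar generates, so the substring 'every found' rules out a derivation.

Ungrammatical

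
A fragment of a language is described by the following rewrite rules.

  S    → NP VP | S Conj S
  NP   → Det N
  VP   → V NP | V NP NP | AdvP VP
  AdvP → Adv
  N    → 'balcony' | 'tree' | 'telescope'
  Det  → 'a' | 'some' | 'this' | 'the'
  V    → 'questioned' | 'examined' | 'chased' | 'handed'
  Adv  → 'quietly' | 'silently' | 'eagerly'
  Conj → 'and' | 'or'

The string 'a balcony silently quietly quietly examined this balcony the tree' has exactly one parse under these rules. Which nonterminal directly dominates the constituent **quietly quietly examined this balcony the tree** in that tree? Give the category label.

S
  NP
    Det: a
    N: balcony
  VP
    AdvP
      Adv: silently
    VP
      AdvP
        Adv: quietly
      VP
        AdvP
          Adv: quietly
        VP
          V: examined
          NP
            Det: this
            N: balcony
          NP
            Det: the
            N: tree
The span 'quietly quietly examined this balcony the tree' is the VP node built by VP → AdvP VP.
Its mother is the VP built by VP → AdvP VP.

VP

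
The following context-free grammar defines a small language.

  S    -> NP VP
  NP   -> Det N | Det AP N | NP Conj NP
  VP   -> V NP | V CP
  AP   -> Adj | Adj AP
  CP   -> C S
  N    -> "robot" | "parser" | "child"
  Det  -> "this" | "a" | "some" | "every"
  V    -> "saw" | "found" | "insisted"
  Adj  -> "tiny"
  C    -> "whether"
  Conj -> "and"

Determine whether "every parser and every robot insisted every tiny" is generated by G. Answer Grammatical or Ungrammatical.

Ungrammatical

For S → NP VP, every NP-prefix leaves a non-VP remainder: after 'every parser' the remainder is not a VP; after 'every parser and every robot' the remainder is not a VP.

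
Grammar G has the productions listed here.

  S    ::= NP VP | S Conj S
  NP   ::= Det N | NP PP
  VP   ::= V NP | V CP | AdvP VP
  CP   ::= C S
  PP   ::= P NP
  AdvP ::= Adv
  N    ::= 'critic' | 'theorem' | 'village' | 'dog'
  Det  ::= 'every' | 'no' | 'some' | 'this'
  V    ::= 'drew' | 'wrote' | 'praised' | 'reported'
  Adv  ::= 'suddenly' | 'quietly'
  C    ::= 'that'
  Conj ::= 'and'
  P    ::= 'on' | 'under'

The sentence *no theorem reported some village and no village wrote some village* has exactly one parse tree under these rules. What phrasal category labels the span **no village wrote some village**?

S

S
  S
    NP
      Det: no
      N: theorem
    VP
      V: reported
      NP
        Det: some
        N: village
  Conj: and
  S
    NP
      Det: no
      N: village
    VP
      V: wrote
      NP
        Det: some
        N: village
The span 'no village wrote some village' is the S node built by S → NP VP.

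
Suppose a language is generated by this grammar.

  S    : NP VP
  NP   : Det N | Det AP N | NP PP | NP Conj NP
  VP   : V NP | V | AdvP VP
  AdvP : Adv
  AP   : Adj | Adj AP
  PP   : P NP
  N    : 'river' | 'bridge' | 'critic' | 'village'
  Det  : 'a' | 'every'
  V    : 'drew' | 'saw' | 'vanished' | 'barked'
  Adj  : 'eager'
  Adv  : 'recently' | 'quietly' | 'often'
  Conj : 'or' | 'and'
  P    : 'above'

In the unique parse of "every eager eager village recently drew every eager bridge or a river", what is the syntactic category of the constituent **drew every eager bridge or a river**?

VP

S
  NP
    Det: every
    AP
      Adj: eager
      AP
        Adj: eager
    N: village
  VP
    AdvP
      Adv: recently
    VP
      V: drew
      NP
        NP
          Det: every
          AP
            Adj: eager
          N: bridge
        Conj: or
        NP
          Det: a
          N: river
The span 'drew every eager bridge or a river' is the VP node built by VP → V NP.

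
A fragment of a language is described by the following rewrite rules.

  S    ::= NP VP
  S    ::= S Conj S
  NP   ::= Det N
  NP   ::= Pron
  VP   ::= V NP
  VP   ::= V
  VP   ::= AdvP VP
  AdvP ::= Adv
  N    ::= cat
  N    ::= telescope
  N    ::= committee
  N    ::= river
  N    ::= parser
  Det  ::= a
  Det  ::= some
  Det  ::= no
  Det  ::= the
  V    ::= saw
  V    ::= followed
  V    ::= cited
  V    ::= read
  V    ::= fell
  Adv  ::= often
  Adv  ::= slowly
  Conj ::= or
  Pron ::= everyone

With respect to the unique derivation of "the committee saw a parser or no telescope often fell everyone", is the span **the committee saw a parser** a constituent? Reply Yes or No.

Yes

[S [S [NP [Det the] [N committee]] [VP [V saw] [NP [Det a] [N parser]]]] [Conj or] [S [NP [Det no] [N telescope]] [VP [AdvP [Adv often]] [VP [V fell] [NP [Pron everyone]]]]]]
The words 'the committee saw a parser' are exhaustively dominated by a single S node (built by S → NP VP), so they form a constituent.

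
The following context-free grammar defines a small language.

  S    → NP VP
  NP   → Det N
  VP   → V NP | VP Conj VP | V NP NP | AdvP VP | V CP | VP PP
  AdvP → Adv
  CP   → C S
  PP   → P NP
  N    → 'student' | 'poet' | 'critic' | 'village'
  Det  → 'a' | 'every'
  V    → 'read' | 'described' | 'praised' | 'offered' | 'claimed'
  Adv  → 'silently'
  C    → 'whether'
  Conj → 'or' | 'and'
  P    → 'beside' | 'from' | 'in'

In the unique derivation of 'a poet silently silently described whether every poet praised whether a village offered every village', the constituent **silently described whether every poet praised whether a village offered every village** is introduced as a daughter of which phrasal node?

VP

[S [NP [Det a] [N poet]] [VP [AdvP [Adv silently]] [VP [AdvP [Adv silently]] [VP [V described] [CP [C whether] [S [NP [Det every] [N poet]] [VP [V praised] [CP [C whether] [S [NP [Det a] [N village]] [VP [V offered] [NP [Det every] [N village]]]]]]]]]]]]
The span 'silently described whether every poet praised whether a village offered every village' is the VP node built by VP → AdvP VP.
Its mother is the VP built by VP → AdvP VP.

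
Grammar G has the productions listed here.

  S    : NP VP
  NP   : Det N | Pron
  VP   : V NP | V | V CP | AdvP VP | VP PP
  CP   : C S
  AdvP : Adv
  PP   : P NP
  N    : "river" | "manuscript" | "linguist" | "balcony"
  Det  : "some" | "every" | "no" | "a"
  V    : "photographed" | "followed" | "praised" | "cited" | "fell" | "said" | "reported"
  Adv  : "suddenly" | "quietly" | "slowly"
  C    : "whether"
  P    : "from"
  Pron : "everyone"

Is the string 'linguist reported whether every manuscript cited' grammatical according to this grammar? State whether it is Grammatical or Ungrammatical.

For S → NP VP, no prefix of the string parses as an NP.

Ungrammatical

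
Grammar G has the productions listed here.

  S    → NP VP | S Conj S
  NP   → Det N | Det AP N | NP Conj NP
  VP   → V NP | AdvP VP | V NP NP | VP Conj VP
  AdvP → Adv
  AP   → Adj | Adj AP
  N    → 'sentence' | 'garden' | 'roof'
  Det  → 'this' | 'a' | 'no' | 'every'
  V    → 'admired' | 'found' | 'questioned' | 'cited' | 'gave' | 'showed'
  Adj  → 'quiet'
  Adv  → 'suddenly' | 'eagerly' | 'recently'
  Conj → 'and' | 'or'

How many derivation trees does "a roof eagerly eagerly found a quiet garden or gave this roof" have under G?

Two of the 3 distinct bracketings:
[S [NP [Det a] [N roof]] [VP [AdvP [Adv eagerly]] [VP [AdvP [Adv eagerly]] [VP [VP [V found] [NP [Det a] [AP [Adj quiet]] [N garden]]] [Conj or] [VP [V gave] [NP [Det this] [N roof]]]]]]]
[S [NP [Det a] [N roof]] [VP [AdvP [Adv eagerly]] [VP [VP [AdvP [Adv eagerly]] [VP [V found] [NP [Det a] [AP [Adj quiet]] [N garden]]]] [Conj or] [VP [V gave] [NP [Det this] [N roof]]]]]]
The trees differ in how a recursive rule is bracketed over the same span.

3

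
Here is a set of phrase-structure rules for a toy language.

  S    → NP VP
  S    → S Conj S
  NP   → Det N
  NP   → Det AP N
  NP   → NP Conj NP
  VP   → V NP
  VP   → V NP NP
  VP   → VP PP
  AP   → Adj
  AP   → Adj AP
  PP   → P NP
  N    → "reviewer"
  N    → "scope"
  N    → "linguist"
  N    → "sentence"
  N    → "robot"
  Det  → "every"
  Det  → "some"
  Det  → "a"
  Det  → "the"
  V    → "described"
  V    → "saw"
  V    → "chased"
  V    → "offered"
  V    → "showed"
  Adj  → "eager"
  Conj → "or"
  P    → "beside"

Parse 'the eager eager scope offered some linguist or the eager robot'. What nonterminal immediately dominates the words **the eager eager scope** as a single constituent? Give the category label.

[S [NP [Det the] [AP [Adj eager] [AP [Adj eager]]] [N scope]] [VP [V offered] [NP [NP [Det some] [N linguist]] [Conj or] [NP [Det the] [AP [Adj eager]] [N robot]]]]]
The span 'the eager eager scope' is the NP node built by NP → Det AP N.

NP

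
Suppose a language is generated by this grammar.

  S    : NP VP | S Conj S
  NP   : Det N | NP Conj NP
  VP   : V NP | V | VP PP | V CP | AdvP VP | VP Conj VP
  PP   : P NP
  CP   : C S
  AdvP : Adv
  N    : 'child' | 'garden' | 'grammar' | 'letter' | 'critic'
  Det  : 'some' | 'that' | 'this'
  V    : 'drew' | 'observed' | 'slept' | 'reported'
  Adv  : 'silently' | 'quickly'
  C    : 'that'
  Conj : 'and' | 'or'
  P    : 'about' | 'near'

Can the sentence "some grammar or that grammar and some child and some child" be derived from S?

Ungrammatical

For S → NP VP, every NP-prefix leaves a non-VP remainder: after 'some grammar' the remainder is not a VP; after 'some grammar or that grammar' the remainder is not a VP; after 'some grammar or that grammar and some child' the remainder is not a VP. The alternative S rule S → S Conj S likewise has no satisfying split.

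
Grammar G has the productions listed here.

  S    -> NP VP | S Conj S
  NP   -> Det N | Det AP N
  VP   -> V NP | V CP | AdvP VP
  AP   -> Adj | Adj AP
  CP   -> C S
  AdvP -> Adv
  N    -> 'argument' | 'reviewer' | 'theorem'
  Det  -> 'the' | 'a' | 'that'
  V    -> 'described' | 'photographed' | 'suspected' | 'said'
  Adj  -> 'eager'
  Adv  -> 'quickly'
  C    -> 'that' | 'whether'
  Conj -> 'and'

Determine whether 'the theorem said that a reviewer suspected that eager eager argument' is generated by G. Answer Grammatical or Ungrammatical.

Grammatical

[S [NP [Det the] [N theorem]] [VP [V said] [CP [C that] [S [NP [Det a] [N reviewer]] [VP [V suspected] [NP [Det that] [AP [Adj eager] [AP [Adj eager]]] [N argument]]]]]]]
The bracketing above is licensed at every node by one of the given productions, with S at the root.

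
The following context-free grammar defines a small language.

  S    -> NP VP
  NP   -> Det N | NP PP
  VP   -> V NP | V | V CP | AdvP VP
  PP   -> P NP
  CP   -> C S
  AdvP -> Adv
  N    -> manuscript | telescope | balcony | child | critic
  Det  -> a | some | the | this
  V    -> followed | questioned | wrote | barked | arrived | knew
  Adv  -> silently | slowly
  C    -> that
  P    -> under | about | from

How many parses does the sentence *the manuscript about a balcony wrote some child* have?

1

[S [NP [NP [Det the] [N manuscript]] [PP [P about] [NP [Det a] [N balcony]]]] [VP [V wrote] [NP [Det some] [N child]]]]
No rule offers an alternative attachment or grouping for any span, so this is the only derivation.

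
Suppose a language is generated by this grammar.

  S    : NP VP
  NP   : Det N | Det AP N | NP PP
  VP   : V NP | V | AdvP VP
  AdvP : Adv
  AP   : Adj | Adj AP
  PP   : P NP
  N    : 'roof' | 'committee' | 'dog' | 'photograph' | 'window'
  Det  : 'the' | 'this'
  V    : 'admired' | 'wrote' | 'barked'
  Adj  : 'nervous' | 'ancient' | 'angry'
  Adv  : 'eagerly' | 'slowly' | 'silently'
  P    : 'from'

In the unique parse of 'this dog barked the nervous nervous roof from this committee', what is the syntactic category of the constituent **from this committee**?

[S [NP [Det this] [N dog]] [VP [V barked] [NP [NP [Det the] [AP [Adj nervous] [AP [Adj nervous]]] [N roof]] [PP [P from] [NP [Det this] [N committee]]]]]]
The span 'from this committee' is the PP node built by PP → P NP.

PP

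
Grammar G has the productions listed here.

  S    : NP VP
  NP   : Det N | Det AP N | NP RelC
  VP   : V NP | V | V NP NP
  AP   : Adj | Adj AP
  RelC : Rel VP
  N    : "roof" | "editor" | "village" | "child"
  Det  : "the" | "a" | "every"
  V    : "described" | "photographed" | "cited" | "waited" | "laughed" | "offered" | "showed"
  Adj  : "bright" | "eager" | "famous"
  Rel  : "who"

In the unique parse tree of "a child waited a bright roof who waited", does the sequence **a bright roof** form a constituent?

[S [NP [Det a] [N child]] [VP [V waited] [NP [NP [Det a] [AP [Adj bright]] [N roof]] [RelC [Rel who] [VP [V waited]]]]]]
The words 'a bright roof' are exhaustively dominated by a single NP node (built by NP → Det AP N), so they form a constituent.

Yes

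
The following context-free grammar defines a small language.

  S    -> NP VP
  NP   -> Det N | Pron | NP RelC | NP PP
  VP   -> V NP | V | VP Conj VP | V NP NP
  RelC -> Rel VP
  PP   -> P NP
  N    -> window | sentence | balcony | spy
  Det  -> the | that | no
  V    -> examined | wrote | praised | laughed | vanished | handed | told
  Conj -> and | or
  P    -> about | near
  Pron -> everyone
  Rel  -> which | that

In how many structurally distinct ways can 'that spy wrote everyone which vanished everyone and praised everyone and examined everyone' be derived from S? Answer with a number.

10

Two of the 10 distinct bracketings:
[S [NP [Det that] [N spy]] [VP [V wrote] [NP [NP [Pron everyone]] [RelC [Rel which] [VP [VP [V vanished] [NP [Pron everyone]]] [Conj and] [VP [VP [V praised] [NP [Pron everyone]]] [Conj and] [VP [V examined] [NP [Pron everyone]]]]]]]]]
[S [NP [Det that] [N spy]] [VP [V wrote] [NP [NP [Pron everyone]] [RelC [Rel which] [VP [VP [VP [V vanished] [NP [Pron everyone]]] [Conj and] [VP [V praised] [NP [Pron everyone]]]] [Conj and] [VP [V examined] [NP [Pron everyone]]]]]]]]
The trees differ in how a recursive rule is bracketed over the same span.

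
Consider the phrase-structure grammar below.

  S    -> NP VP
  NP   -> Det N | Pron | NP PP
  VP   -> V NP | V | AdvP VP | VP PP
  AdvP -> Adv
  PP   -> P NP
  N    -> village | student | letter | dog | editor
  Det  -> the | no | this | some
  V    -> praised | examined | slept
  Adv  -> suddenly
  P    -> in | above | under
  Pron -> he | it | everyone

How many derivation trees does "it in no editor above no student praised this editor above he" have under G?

4

Two of the 4 distinct bracketings:
[S [NP [NP [Pron it]] [PP [P in] [NP [NP [Det no] [N editor]] [PP [P above] [NP [Det no] [N student]]]]]] [VP [V praised] [NP [NP [Det this] [N editor]] [PP [P above] [NP [Pron he]]]]]]
[S [NP [NP [Pron it]] [PP [P in] [NP [NP [Det no] [N editor]] [PP [P above] [NP [Det no] [N student]]]]]] [VP [VP [V praised] [NP [Det this] [N editor]]] [PP [P above] [NP [Pron he]]]]]
The difference turns on whether VP → VP PP is used at the relevant span, versus an alternative expansion of VP.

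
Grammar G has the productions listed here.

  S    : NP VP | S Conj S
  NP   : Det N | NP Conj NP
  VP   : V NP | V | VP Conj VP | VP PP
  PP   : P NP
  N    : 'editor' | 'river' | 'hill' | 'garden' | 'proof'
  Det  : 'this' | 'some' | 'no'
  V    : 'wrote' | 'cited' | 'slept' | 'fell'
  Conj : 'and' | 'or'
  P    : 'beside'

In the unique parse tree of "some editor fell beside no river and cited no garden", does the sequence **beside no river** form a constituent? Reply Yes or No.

Yes

[S [NP [Det some] [N editor]] [VP [VP [VP [V fell]] [PP [P beside] [NP [Det no] [N river]]]] [Conj and] [VP [V cited] [NP [Det no] [N garden]]]]]
The words 'beside no river' are exhaustively dominated by a single PP node (built by PP → P NP), so they form a constituent.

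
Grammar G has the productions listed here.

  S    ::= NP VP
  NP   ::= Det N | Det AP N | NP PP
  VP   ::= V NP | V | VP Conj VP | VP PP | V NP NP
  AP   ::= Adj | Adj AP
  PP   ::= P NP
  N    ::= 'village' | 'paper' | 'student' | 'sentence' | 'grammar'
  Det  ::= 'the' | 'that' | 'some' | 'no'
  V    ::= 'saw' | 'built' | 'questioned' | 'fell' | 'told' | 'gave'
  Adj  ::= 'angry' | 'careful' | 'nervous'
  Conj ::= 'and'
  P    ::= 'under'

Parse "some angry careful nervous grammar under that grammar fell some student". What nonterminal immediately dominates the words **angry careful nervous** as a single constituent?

AP

[S [NP [NP [Det some] [AP [Adj angry] [AP [Adj careful] [AP [Adj nervous]]]] [N grammar]] [PP [P under] [NP [Det that] [N grammar]]]] [VP [V fell] [NP [Det some] [N student]]]]
The span 'angry careful nervous' is the AP node built by AP → Adj AP.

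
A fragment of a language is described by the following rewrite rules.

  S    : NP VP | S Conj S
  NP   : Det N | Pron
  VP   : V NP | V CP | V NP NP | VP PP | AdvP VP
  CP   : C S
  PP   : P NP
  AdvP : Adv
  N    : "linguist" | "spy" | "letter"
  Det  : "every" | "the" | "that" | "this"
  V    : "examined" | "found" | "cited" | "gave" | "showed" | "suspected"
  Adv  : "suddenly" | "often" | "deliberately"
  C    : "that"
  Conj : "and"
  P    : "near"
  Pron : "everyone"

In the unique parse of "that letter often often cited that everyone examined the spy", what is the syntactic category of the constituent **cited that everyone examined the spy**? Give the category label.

VP

[S [NP [Det that] [N letter]] [VP [AdvP [Adv often]] [VP [AdvP [Adv often]] [VP [V cited] [CP [C that] [S [NP [Pron everyone]] [VP [V examined] [NP [Det the] [N spy]]]]]]]]]
The span 'cited that everyone examined the spy' is the VP node built by VP → V CP.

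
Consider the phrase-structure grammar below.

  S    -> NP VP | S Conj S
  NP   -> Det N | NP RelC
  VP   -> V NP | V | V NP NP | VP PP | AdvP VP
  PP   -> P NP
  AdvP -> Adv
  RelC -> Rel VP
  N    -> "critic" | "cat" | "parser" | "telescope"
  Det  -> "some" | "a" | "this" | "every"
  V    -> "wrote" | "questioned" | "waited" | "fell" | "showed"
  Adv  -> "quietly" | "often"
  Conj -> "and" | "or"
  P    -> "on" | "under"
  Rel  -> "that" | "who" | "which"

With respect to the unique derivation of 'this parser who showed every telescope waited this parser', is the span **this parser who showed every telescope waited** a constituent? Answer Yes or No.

[S [NP [NP [Det this] [N parser]] [RelC [Rel who] [VP [V showed] [NP [Det every] [N telescope]]]]] [VP [V waited] [NP [Det this] [N parser]]]]
The smallest constituent containing 'this parser who showed every telescope waited' is the S spanning 'this parser who showed every telescope waited this parser'; no single node in the tree dominates exactly the given words.

No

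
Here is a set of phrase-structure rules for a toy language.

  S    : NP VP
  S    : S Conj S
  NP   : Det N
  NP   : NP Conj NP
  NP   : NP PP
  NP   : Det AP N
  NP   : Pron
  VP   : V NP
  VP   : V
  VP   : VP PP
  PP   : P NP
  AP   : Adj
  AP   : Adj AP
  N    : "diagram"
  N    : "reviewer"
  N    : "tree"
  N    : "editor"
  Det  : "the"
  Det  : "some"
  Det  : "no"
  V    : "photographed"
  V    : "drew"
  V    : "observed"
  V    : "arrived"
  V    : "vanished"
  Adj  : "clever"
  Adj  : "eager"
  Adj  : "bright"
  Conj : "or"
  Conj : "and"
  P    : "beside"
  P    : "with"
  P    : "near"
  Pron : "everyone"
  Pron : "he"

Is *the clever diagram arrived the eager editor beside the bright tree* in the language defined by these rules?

S
  NP
    Det: the
    AP
      Adj: clever
    N: diagram
  VP
    V: arrived
    NP
      NP
        Det: the
        AP
          Adj: eager
        N: editor
      PP
        P: beside
        NP
          Det: the
          AP
            Adj: bright
          N: tree
Each bracket corresponds to one application of a listed rule, so the string is derivable from S.

Grammatical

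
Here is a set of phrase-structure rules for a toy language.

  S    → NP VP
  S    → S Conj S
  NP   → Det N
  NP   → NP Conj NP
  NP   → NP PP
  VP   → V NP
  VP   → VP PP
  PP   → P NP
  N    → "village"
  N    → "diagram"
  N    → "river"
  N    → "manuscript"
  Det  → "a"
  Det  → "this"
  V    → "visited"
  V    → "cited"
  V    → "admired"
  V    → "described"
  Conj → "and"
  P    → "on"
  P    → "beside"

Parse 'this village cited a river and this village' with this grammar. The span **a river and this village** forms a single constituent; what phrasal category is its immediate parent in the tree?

VP

S
  NP
    Det: this
    N: village
  VP
    V: cited
    NP
      NP
        Det: a
        N: river
      Conj: and
      NP
        Det: this
        N: village
The span 'a river and this village' is the NP node built by NP → NP Conj NP.
Its mother is the VP built by VP → V NP.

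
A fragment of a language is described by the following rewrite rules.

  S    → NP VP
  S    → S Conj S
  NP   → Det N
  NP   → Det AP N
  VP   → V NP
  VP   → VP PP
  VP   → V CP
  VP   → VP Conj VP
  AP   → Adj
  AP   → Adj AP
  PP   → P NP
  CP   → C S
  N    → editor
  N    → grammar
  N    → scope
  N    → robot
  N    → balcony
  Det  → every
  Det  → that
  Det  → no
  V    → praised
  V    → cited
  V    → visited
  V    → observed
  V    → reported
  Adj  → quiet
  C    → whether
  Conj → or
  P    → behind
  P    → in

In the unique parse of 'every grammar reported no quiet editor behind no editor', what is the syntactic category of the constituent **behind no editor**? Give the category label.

PP

S
  NP
    Det: every
    N: grammar
  VP
    VP
      V: reported
      NP
        Det: no
        AP
          Adj: quiet
        N: editor
    PP
      P: behind
      NP
        Det: no
        N: editor
The span 'behind no editor' is the PP node built by PP → P NP.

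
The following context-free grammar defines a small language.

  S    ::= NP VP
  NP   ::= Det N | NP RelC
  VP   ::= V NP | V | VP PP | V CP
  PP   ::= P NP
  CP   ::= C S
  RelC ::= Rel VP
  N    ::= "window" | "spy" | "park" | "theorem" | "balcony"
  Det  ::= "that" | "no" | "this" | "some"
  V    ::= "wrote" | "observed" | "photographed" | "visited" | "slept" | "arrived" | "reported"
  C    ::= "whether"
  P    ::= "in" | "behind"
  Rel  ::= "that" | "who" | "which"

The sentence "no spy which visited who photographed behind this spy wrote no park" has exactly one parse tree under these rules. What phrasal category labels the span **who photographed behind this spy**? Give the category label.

[S [NP [NP [NP [Det no] [N spy]] [RelC [Rel which] [VP [V visited]]]] [RelC [Rel who] [VP [VP [V photographed]] [PP [P behind] [NP [Det this] [N spy]]]]]] [VP [V wrote] [NP [Det no] [N park]]]]
The span 'who photographed behind this spy' is the RelC node built by RelC → Rel VP.

RelC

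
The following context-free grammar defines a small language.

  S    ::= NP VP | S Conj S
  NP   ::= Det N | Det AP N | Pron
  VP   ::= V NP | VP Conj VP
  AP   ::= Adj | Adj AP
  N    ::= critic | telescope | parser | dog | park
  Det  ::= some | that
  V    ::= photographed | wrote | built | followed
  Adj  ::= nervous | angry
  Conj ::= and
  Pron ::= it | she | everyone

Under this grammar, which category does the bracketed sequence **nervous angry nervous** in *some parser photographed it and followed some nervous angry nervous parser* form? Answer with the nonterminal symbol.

S
  NP
    Det: some
    N: parser
  VP
    VP
      V: photographed
      NP
        Pron: it
    Conj: and
    VP
      V: followed
      NP
        Det: some
        AP
          Adj: nervous
          AP
            Adj: angry
            AP
              Adj: nervous
        N: parser
The span 'nervous angry nervous' is the AP node built by AP → Adj AP.

AP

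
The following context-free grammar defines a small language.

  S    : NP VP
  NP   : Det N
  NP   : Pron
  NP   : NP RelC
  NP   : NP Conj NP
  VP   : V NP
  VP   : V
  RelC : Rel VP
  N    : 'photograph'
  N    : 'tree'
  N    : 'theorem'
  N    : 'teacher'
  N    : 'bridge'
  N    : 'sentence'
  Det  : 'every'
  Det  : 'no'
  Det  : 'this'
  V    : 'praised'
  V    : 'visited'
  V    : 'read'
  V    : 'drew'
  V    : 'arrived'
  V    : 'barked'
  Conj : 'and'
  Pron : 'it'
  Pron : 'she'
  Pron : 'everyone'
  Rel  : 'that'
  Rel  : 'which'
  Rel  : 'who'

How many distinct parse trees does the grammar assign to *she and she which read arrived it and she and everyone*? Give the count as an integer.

4

Two of the 4 distinct bracketings:
[S [NP [NP [NP [Pron she]] [Conj and] [NP [Pron she]]] [RelC [Rel which] [VP [V read]]]] [VP [V arrived] [NP [NP [Pron it]] [Conj and] [NP [NP [Pron she]] [Conj and] [NP [Pron everyone]]]]]]
[S [NP [NP [NP [Pron she]] [Conj and] [NP [Pron she]]] [RelC [Rel which] [VP [V read]]]] [VP [V arrived] [NP [NP [NP [Pron it]] [Conj and] [NP [Pron she]]] [Conj and] [NP [Pron everyone]]]]]
The trees differ in how a recursive rule is bracketed over the same span.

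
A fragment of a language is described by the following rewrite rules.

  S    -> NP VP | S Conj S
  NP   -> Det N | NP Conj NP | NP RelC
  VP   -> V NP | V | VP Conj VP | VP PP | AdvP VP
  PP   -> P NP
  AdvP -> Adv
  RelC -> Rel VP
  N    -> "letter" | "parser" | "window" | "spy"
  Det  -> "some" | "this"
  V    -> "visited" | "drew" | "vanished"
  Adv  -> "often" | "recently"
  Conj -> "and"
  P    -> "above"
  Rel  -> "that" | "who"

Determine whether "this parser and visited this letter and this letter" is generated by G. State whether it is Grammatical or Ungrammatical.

Ungrammatical

For S → NP VP, the only prefix that parses as NP is 'this parser', but the remainder 'and visited this letter and this letter' is not a VP under these rules. The alternative S rule S → S Conj S likewise has no satisfying split.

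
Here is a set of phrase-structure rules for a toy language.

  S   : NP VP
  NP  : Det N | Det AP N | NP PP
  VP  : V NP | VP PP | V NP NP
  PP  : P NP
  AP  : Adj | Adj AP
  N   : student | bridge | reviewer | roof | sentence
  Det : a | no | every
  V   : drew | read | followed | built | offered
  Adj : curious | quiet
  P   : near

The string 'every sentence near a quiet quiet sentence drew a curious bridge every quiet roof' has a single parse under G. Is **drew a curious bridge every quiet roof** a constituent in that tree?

Yes

[S [NP [NP [Det every] [N sentence]] [PP [P near] [NP [Det a] [AP [Adj quiet] [AP [Adj quiet]]] [N sentence]]]] [VP [V drew] [NP [Det a] [AP [Adj curious]] [N bridge]] [NP [Det every] [AP [Adj quiet]] [N roof]]]]
The words 'drew a curious bridge every quiet roof' are exhaustively dominated by a single VP node (built by VP → V NP NP), so they form a constituent.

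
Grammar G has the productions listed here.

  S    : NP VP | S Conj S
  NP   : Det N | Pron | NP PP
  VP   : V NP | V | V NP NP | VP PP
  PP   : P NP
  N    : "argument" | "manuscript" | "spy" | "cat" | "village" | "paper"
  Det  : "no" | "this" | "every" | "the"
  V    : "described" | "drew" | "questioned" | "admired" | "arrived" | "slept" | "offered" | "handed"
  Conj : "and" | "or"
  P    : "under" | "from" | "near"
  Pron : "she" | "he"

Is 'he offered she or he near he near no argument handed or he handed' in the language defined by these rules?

Grammatical

S
  S
    NP
      Pron: he
    VP
      V: offered
      NP
        Pron: she
  Conj: or
  S
    S
      NP
        NP
          Pron: he
        PP
          P: near
          NP
            NP
              Pron: he
            PP
              P: near
              NP
                Det: no
                N: argument
      VP
        V: handed
    Conj: or
    S
      NP
        Pron: he
      VP
        V: handed
The bracketing above is licensed at every node by one of the given productions, with S at the root.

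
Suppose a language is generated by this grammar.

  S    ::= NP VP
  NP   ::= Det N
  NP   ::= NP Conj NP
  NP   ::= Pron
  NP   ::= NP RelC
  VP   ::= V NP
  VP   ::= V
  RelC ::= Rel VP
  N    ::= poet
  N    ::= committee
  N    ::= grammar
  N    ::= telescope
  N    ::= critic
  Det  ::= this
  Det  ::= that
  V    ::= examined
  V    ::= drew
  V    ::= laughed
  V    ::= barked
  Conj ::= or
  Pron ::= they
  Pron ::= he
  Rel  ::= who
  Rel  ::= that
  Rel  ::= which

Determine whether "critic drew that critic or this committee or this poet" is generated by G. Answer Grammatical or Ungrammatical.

For S → NP VP, no prefix of the string parses as an NP.

Ungrammatical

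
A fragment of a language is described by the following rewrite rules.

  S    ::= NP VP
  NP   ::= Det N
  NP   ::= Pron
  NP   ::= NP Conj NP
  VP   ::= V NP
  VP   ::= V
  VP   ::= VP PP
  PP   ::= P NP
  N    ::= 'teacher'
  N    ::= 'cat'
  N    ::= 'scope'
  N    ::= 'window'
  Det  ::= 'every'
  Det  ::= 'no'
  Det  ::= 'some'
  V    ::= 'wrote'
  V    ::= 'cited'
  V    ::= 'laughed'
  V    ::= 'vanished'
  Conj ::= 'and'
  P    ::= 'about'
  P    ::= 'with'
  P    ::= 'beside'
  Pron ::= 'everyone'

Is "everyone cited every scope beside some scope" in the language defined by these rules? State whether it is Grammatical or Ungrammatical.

Grammatical

[S [NP [Pron everyone]] [VP [VP [V cited] [NP [Det every] [N scope]]] [PP [P beside] [NP [Det some] [N scope]]]]]
The bracketing above is licensed at every node by one of the given productions, with S at the root.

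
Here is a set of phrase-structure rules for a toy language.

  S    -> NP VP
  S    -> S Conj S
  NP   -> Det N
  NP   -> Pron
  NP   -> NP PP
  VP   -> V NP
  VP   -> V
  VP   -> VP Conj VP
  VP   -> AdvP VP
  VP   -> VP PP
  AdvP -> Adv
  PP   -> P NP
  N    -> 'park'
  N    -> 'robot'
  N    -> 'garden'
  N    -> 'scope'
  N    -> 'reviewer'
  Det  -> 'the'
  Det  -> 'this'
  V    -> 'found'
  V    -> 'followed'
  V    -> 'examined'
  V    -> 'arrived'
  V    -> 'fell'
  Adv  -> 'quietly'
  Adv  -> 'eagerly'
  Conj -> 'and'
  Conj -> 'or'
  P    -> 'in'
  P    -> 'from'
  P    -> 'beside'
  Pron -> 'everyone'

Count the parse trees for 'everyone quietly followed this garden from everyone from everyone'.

9

Two of the 9 distinct bracketings:
[S [NP [Pron everyone]] [VP [AdvP [Adv quietly]] [VP [V followed] [NP [NP [Det this] [N garden]] [PP [P from] [NP [NP [Pron everyone]] [PP [P from] [NP [Pron everyone]]]]]]]]]
[S [NP [Pron everyone]] [VP [AdvP [Adv quietly]] [VP [V followed] [NP [NP [NP [Det this] [N garden]] [PP [P from] [NP [Pron everyone]]]] [PP [P from] [NP [Pron everyone]]]]]]]
The trees differ in how a recursive rule is bracketed over the same span.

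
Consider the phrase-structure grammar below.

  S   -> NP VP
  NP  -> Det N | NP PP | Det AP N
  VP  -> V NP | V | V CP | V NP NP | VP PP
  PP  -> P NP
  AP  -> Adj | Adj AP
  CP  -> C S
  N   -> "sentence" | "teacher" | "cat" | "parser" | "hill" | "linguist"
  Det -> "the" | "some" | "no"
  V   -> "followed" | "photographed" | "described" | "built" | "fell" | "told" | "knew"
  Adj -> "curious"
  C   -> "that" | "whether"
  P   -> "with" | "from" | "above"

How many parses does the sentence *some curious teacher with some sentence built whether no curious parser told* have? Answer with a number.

1

[S [NP [NP [Det some] [AP [Adj curious]] [N teacher]] [PP [P with] [NP [Det some] [N sentence]]]] [VP [V built] [CP [C whether] [S [NP [Det no] [AP [Adj curious]] [N parser]] [VP [V told]]]]]]
No rule offers an alternative attachment or grouping for any span, so this is the only derivation.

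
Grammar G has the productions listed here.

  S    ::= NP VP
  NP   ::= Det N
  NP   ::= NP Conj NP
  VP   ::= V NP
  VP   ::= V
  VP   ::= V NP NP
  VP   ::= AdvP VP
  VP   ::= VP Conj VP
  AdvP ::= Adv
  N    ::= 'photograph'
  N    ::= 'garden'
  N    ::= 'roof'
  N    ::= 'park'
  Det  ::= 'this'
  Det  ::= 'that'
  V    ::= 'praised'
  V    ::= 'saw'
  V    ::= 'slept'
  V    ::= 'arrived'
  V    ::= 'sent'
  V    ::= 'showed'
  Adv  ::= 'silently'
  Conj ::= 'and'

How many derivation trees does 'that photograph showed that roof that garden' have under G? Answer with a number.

[S [NP [Det that] [N photograph]] [VP [V showed] [NP [Det that] [N roof]] [NP [Det that] [N garden]]]]
No rule offers an alternative attachment or grouping for any span, so this is the only derivation.

1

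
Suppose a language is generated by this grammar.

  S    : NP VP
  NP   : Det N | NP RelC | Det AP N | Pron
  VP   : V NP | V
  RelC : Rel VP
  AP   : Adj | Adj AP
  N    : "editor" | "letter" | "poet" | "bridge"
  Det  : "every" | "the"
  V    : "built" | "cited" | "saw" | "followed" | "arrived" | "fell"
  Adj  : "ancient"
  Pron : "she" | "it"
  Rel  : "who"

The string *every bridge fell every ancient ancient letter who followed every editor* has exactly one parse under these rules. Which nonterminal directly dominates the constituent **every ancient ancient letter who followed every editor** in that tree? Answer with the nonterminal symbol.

S
  NP
    Det: every
    N: bridge
  VP
    V: fell
    NP
      NP
        Det: every
        AP
          Adj: ancient
          AP
            Adj: ancient
        N: letter
      RelC
        Rel: who
        VP
          V: followed
          NP
            Det: every
            N: editor
The span 'every ancient ancient letter who followed every editor' is the NP node built by NP → NP RelC.
Its mother is the VP built by VP → V NP.

VP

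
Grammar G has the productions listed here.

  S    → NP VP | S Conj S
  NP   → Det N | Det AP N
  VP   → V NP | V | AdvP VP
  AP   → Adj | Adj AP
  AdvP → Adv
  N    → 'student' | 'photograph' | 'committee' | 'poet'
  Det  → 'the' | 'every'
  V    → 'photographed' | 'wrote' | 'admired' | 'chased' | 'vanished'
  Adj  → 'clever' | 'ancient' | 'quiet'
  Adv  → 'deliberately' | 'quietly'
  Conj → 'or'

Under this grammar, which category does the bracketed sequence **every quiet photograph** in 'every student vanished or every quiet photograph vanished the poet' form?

NP

[S [S [NP [Det every] [N student]] [VP [V vanished]]] [Conj or] [S [NP [Det every] [AP [Adj quiet]] [N photograph]] [VP [V vanished] [NP [Det the] [N poet]]]]]
The span 'every quiet photograph' is the NP node built by NP → Det AP N.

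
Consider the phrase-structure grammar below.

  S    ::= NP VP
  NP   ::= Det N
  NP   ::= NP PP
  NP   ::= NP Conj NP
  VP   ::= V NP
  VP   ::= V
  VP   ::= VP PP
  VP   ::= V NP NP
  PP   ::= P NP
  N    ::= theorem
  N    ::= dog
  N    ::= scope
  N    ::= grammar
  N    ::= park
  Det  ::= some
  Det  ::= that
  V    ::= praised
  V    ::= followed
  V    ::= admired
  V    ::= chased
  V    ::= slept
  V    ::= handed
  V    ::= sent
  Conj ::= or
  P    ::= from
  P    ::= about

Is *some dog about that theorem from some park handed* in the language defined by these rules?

S
  NP
    NP
      Det: some
      N: dog
    PP
      P: about
      NP
        NP
          Det: that
          N: theorem
        PP
          P: from
          NP
            Det: some
            N: park
  VP
    V: handed
Each bracket corresponds to one application of a listed rule, so the string is derivable from S.

Grammatical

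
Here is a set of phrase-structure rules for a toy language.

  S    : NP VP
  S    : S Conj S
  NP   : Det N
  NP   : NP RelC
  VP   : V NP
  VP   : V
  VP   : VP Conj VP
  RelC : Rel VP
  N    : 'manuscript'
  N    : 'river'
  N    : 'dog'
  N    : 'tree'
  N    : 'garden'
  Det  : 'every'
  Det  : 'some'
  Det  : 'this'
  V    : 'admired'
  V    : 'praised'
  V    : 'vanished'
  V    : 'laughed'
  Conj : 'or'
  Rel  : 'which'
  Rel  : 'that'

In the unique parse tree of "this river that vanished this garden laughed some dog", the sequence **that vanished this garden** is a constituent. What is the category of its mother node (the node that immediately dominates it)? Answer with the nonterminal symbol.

NP

[S [NP [NP [Det this] [N river]] [RelC [Rel that] [VP [V vanished] [NP [Det this] [N garden]]]]] [VP [V laughed] [NP [Det some] [N dog]]]]
The span 'that vanished this garden' is the RelC node built by RelC → Rel VP.
Its mother is the NP built by NP → NP RelC.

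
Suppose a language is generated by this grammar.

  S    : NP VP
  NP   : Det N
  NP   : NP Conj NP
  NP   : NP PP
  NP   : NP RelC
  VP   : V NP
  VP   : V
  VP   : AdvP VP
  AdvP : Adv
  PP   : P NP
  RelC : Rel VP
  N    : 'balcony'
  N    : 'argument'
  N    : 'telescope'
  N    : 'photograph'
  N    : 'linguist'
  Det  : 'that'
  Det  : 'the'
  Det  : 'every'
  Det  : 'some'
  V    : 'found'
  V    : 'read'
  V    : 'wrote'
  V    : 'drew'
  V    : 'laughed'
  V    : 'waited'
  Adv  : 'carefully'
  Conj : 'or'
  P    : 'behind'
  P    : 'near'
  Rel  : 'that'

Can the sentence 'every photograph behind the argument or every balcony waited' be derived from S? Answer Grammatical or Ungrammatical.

[S [NP [NP [NP [Det every] [N photograph]] [PP [P behind] [NP [Det the] [N argument]]]] [Conj or] [NP [Det every] [N balcony]]] [VP [V waited]]]
Each bracket corresponds to one application of a listed rule, so the string is derivable from S.

Grammatical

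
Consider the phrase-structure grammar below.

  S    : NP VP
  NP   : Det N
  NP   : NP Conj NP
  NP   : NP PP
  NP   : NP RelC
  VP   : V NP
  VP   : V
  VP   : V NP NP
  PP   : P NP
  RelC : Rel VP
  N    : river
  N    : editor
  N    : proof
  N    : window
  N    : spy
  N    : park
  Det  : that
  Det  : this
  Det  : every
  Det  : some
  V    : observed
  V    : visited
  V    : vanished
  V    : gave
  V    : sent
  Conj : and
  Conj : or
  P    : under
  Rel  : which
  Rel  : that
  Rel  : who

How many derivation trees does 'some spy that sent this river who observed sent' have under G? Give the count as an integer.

The two bracketings:
[S [NP [NP [Det some] [N spy]] [RelC [Rel that] [VP [V sent] [NP [NP [Det this] [N river]] [RelC [Rel who] [VP [V observed]]]]]]] [VP [V sent]]]
[S [NP [NP [NP [Det some] [N spy]] [RelC [Rel that] [VP [V sent] [NP [Det this] [N river]]]]] [RelC [Rel who] [VP [V observed]]]] [VP [V sent]]]
The trees differ in how a recursive rule is bracketed over the same span.

2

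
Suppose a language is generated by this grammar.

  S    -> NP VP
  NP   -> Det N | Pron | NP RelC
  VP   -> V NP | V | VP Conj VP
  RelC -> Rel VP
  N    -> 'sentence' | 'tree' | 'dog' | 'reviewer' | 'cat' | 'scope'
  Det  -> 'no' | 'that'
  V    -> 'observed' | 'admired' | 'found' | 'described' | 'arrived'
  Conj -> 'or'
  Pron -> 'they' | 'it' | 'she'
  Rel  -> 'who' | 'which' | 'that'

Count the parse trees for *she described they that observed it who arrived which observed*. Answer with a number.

3

Two of the 3 distinct bracketings:
[S [NP [Pron she]] [VP [V described] [NP [NP [Pron they]] [RelC [Rel that] [VP [V observed] [NP [NP [NP [Pron it]] [RelC [Rel who] [VP [V arrived]]]] [RelC [Rel which] [VP [V observed]]]]]]]]]
[S [NP [Pron she]] [VP [V described] [NP [NP [NP [Pron they]] [RelC [Rel that] [VP [V observed] [NP [NP [Pron it]] [RelC [Rel who] [VP [V arrived]]]]]]] [RelC [Rel which] [VP [V observed]]]]]]
The trees differ in how a recursive rule is bracketed over the same span.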